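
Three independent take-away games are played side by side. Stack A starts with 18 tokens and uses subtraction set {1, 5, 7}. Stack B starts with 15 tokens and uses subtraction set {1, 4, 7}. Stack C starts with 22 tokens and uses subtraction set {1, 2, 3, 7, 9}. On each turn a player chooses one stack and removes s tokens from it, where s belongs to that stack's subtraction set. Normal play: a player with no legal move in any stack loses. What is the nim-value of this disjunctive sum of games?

Stack A, S = {1, 5, 7}:
n :  0  1  2  3  4  5  6  7  8  9 10 11 12 13 14 15 16 17 18
G :  0  1  0  1  0  1  0  1  0  1  0  1  0  1  0  1  0  1  0
G_A(18) = 0.
Stack B, S = {1, 4, 7}:
G(0) = 0
G(1) = mex{0} = 1
G(2) = mex{1} = 0
G(3) = mex{0} = 1
G(4) = mex{1,0} = 2
G(5) = mex{2,1} = 0
G(6) = mex{0,0} = 1
G(7) = mex{1,1,0} = 2
G(8) = mex{2,2,1} = 0
G(9) = mex{0,0,0} = 1
G(10) = mex{1,1,1} = 0
G(11) = mex{0,2,2} = 1
G(12) = mex{1,0,0} = 2
G(13) = mex{2,1,1} = 0
G(14) = mex{0,0,2} = 1
G(15) = mex{1,1,0} = 2
G_B(15) = 2.
Stack C, S = {1, 2, 3, 7, 9}:
n :  0  1  2  3  4  5  6  7  8  9 10 11 12 13 14 15 16 17 18 19 20 21 22
G :  0  1  2  3  0  1  2  3  0  1  2  3  0  1  2  3  0  1  2  3  0  1  2
G_C(22) = 2.
Combined Grundy value = 0 ⊕ 2 ⊕ 2 = 0.

0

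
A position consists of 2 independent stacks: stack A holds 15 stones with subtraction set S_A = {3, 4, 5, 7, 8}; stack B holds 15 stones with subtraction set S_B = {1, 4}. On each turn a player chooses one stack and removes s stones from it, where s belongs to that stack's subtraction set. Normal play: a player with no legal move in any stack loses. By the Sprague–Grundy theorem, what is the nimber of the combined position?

Stack A, S = {3, 4, 5, 7, 8}:
G(0) = 0
G(1) = mex{} = 0
G(2) = mex{} = 0
G(3) = mex{0} = 1
G(4) = mex{0,0} = 1
G(5) = mex{0,0,0} = 1
G(6) = mex{1,0,0} = 2
G(7) = mex{1,1,0,0} = 2
G(8) = mex{1,1,1,0,0} = 2
G(9) = mex{2,1,1,0,0} = 3
G(10) = mex{2,2,1,1,0} = 3
G(11) = mex{2,2,2,1,1} = 0
G(12) = mex{3,2,2,1,1} = 0
G(13) = mex{3,3,2,2,1} = 0
G(14) = mex{0,3,3,2,2} = 1
G(15) = mex{0,0,3,2,2} = 1
G_A(15) = 1.
Stack B, S = {1, 4}:
n :  0  1  2  3  4  5  6  7  8  9 10 11 12 13 14 15
G :  0  1  0  1  2  0  1  0  1  2  0  1  0  1  2  0
G_B(15) = 0.
Combined Grundy value = 1 ⊕ 0 = 1.

1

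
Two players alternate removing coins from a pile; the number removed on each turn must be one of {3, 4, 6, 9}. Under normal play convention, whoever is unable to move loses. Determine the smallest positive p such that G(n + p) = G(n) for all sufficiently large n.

12

G(0) = 0
G(1) = mex{} = 0
G(2) = mex{} = 0
G(3) = mex{0} = 1
G(4) = mex{0,0} = 1
G(5) = mex{0,0} = 1
G(6) = mex{1,0,0} = 2
G(7) = mex{1,1,0} = 2
G(8) = mex{1,1,0} = 2
G(9) = mex{2,1,1,0} = 3
G(10) = mex{2,2,1,0} = 3
G(11) = mex{2,2,1,0} = 3
G(12) = mex{3,2,2,1} = 0
G(13) = mex{3,3,2,1} = 0
G(14) = mex{3,3,2,1} = 0
G(15) = mex{0,3,3,2} = 1
G(16) = mex{0,0,3,2} = 1
G(17) = mex{0,0,3,2} = 1
G(18) = mex{1,0,0,3} = 2
G(19) = mex{1,1,0,3} = 2
G(20) = mex{1,1,0,3} = 2
G(21) = mex{2,1,1,0} = 3
G(22) = mex{2,2,1,0} = 3
G(23) = mex{2,2,1,0} = 3
G(24) = mex{3,2,2,1} = 0
G(25) = mex{3,3,2,1} = 0
G(n+12) = G(n) holds for n = 0,…,8 (a full window of length max(S) = 9), so the sequence is purely periodic with period 12.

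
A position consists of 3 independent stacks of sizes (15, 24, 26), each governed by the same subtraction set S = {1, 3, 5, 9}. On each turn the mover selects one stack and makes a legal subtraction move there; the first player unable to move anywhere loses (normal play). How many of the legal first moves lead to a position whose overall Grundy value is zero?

12

All stacks use S = {1, 3, 5, 9}:
G(0) = 0
G(1) = mex{0} = 1
G(2) = mex{1} = 0
G(3) = mex{0,0} = 1
G(4) = mex{1,1} = 0
G(5) = mex{0,0,0} = 1
G(6) = mex{1,1,1} = 0
G(7) = mex{0,0,0} = 1
G(8) = mex{1,1,1} = 0
G(9) = mex{0,0,0,0} = 1
G(10) = mex{1,1,1,1} = 0
G(11) = mex{0,0,0,0} = 1
G(12) = mex{1,1,1,1} = 0
G(13) = mex{0,0,0,0} = 1
G(14) = mex{1,1,1,1} = 0
G(15) = mex{0,0,0,0} = 1
G(16) = mex{1,1,1,1} = 0
G(17) = mex{0,0,0,0} = 1
G(18) = mex{1,1,1,1} = 0
G(19) = mex{0,0,0,0} = 1
G(20) = mex{1,1,1,1} = 0
G(21) = mex{0,0,0,0} = 1
G(22) = mex{1,1,1,1} = 0
G(23) = mex{0,0,0,0} = 1
G(24) = mex{1,1,1,1} = 0
G(25) = mex{0,0,0,0} = 1
G(26) = mex{1,1,1,1} = 0
Stack A: G(15) = 1.
Stack B: G(24) = 0.
Stack C: G(26) = 0.
Combined Grundy value = 1 ⊕ 0 ⊕ 0 = 1.
A winning move leaves total XOR = 0, i.e. changes one component's Grundy value g to g ⊕ X where X is the current total.
Stack A: need g' = 1⊕1 = 0. Options: 15−1→G=0, 15−3→G=0, 15−5→G=0, 15−9→G=0. Hits: 4.
Stack B: need g' = 0⊕1 = 1. Options: 24−1→G=1, 24−3→G=1, 24−5→G=1, 24−9→G=1. Hits: 4.
Stack C: need g' = 0⊕1 = 1. Options: 26−1→G=1, 26−3→G=1, 26−5→G=1, 26−9→G=1. Hits: 4.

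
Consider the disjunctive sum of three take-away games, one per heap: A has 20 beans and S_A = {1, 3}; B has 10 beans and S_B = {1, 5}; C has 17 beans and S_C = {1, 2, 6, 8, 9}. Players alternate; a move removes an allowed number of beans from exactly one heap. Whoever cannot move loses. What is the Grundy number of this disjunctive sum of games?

0

Heap A, S = {1, 3}:
G(0) = 0
G(1) = mex{0} = 1
G(2) = mex{1} = 0
G(3) = mex{0,0} = 1
G(4) = mex{1,1} = 0
G(5) = mex{0,0} = 1
G(6) = mex{1,1} = 0
G(7) = mex{0,0} = 1
G(8) = mex{1,1} = 0
G(9) = mex{0,0} = 1
G(10) = mex{1,1} = 0
G(11) = mex{0,0} = 1
G(12) = mex{1,1} = 0
G(13) = mex{0,0} = 1
G(14) = mex{1,1} = 0
G(15) = mex{0,0} = 1
G(16) = mex{1,1} = 0
G(17) = mex{0,0} = 1
G(18) = mex{1,1} = 0
G(19) = mex{0,0} = 1
G(20) = mex{1,1} = 0
G_A(20) = 0.
Heap B, S = {1, 5}:
G(0) = 0
G(1) = mex{0} = 1
G(2) = mex{1} = 0
G(3) = mex{0} = 1
G(4) = mex{1} = 0
G(5) = mex{0,0} = 1
G(6) = mex{1,1} = 0
G(7) = mex{0,0} = 1
G(8) = mex{1,1} = 0
G(9) = mex{0,0} = 1
G(10) = mex{1,1} = 0
G_B(10) = 0.
Heap C, S = {1, 2, 6, 8, 9}:
G(0) = 0
G(1) = mex{0} = 1
G(2) = mex{1,0} = 2
G(3) = mex{2,1} = 0
G(4) = mex{0,2} = 1
G(5) = mex{1,0} = 2
G(6) = mex{2,1,0} = 3
G(7) = mex{3,2,1} = 0
G(8) = mex{0,3,2,0} = 1
G(9) = mex{1,0,0,1,0} = 2
G(10) = mex{2,1,1,2,1} = 0
G(11) = mex{0,2,2,0,2} = 1
G(12) = mex{1,0,3,1,0} = 2
G(13) = mex{2,1,0,2,1} = 3
G(14) = mex{3,2,1,3,2} = 0
G(15) = mex{0,3,2,0,3} = 1
G(16) = mex{1,0,0,1,0} = 2
G(17) = mex{2,1,1,2,1} = 0
G_C(17) = 0.
Combined Grundy value = 0 ⊕ 0 ⊕ 0 = 0.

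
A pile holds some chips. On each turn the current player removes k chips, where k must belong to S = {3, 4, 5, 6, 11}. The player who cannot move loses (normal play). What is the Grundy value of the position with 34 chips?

0

n :  0  1  2  3  4  5  6  7  8  9 10 11 12 13 14 15 16 17 18 19 20 21 22 23 24 25 26 27 28 29 30 31 32 33 34
G :  0  0  0  1  1  1  2  2  2  0  0  3  1  1  4  2  2  0  0  0  1  1  1  2  2  2  0  0  3  1  1  4  2  2  0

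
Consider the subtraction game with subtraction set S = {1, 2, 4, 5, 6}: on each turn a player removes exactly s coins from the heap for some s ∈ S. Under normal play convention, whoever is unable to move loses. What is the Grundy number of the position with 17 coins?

4

G(0) = 0
G(1) = mex{0} = 1
G(2) = mex{1,0} = 2
G(3) = mex{2,1} = 0
G(4) = mex{0,2,0} = 1
G(5) = mex{1,0,1,0} = 2
G(6) = mex{2,1,2,1,0} = 3
G(7) = mex{3,2,0,2,1} = 4
G(8) = mex{4,3,1,0,2} = 5
G(9) = mex{5,4,2,1,0} = 3
G(10) = mex{3,5,3,2,1} = 0
G(11) = mex{0,3,4,3,2} = 1
G(12) = mex{1,0,5,4,3} = 2
G(13) = mex{2,1,3,5,4} = 0
G(14) = mex{0,2,0,3,5} = 1
G(15) = mex{1,0,1,0,3} = 2
G(16) = mex{2,1,2,1,0} = 3
G(17) = mex{3,2,0,2,1} = 4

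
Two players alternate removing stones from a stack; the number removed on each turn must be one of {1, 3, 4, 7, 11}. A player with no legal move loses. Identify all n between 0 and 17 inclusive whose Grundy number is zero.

n :  0  1  2  3  4  5  6  7  8  9 10 11 12 13 14 15 16 17
G :  0  1  0  1  2  3  2  3  0  1  0  1  2  3  2  3  0  1
P-positions are exactly the n with G(n) = 0.

0, 2, 8, 10, 16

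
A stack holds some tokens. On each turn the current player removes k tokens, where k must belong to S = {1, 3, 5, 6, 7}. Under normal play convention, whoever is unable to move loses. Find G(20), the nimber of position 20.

2

n :  0  1  2  3  4  5  6  7  8  9 10 11 12 13 14 15 16 17 18 19 20
G :  0  1  0  1  0  1  2  3  2  3  2  3  0  1  0  1  0  1  2  3  2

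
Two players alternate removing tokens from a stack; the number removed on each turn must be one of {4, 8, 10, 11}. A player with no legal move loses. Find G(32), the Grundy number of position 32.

0

n :  0  1  2  3  4  5  6  7  8  9 10 11 12 13 14 15 16 17 18 19 20 21 22 23 24 25 26 27 28 29 30 31 32
G :  0  0  0  0  1  1  1  1  2  2  2  2  3  3  3  0  0  0  0  1  1  1  1  2  2  2  2  3  3  3  0  0  0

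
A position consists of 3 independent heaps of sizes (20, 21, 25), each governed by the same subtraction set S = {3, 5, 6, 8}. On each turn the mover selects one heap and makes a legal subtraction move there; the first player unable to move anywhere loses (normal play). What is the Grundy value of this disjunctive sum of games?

1

All heaps use S = {3, 5, 6, 8}:
G(0) = 0
G(1) = mex{} = 0
G(2) = mex{} = 0
G(3) = mex{0} = 1
G(4) = mex{0} = 1
G(5) = mex{0,0} = 1
G(6) = mex{1,0,0} = 2
G(7) = mex{1,0,0} = 2
G(8) = mex{1,1,0,0} = 2
G(9) = mex{2,1,1,0} = 3
G(10) = mex{2,1,1,0} = 3
G(11) = mex{2,2,1,1} = 0
G(12) = mex{3,2,2,1} = 0
G(13) = mex{3,2,2,1} = 0
G(14) = mex{0,3,2,2} = 1
G(15) = mex{0,3,3,2} = 1
G(16) = mex{0,0,3,2} = 1
G(17) = mex{1,0,0,3} = 2
G(18) = mex{1,0,0,3} = 2
G(19) = mex{1,1,0,0} = 2
G(20) = mex{2,1,1,0} = 3
G(21) = mex{2,1,1,0} = 3
G(22) = mex{2,2,1,1} = 0
G(23) = mex{3,2,2,1} = 0
G(24) = mex{3,2,2,1} = 0
G(25) = mex{0,3,2,2} = 1
Heap A: G(20) = 3.
Heap B: G(21) = 3.
Heap C: G(25) = 1.
Combined Grundy value = 3 ⊕ 3 ⊕ 1 = 1.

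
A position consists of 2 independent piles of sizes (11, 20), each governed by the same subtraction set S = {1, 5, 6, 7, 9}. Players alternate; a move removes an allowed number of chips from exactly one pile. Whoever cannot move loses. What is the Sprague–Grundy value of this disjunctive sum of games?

All piles use S = {1, 5, 6, 7, 9}:
G(0) = 0
G(1) = mex{0} = 1
G(2) = mex{1} = 0
G(3) = mex{0} = 1
G(4) = mex{1} = 0
G(5) = mex{0,0} = 1
G(6) = mex{1,1,0} = 2
G(7) = mex{2,0,1,0} = 3
G(8) = mex{3,1,0,1} = 2
G(9) = mex{2,0,1,0,0} = 3
G(10) = mex{3,1,0,1,1} = 2
G(11) = mex{2,2,1,0,0} = 3
G(12) = mex{3,3,2,1,1} = 0
G(13) = mex{0,2,3,2,0} = 1
G(14) = mex{1,3,2,3,1} = 0
G(15) = mex{0,2,3,2,2} = 1
G(16) = mex{1,3,2,3,3} = 0
G(17) = mex{0,0,3,2,2} = 1
G(18) = mex{1,1,0,3,3} = 2
G(19) = mex{2,0,1,0,2} = 3
G(20) = mex{3,1,0,1,3} = 2
Pile A: G(11) = 3.
Pile B: G(20) = 2.
Combined Grundy value = 3 ⊕ 2 = 1.

1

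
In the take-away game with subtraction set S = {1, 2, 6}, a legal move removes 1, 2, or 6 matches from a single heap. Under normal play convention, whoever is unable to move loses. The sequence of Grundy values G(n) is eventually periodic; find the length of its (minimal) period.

G(0) = 0
G(1) = mex{0} = 1
G(2) = mex{1,0} = 2
G(3) = mex{2,1} = 0
G(4) = mex{0,2} = 1
G(5) = mex{1,0} = 2
G(6) = mex{2,1,0} = 3
G(7) = mex{3,2,1} = 0
G(8) = mex{0,3,2} = 1
G(9) = mex{1,0,0} = 2
G(10) = mex{2,1,1} = 0
G(11) = mex{0,2,2} = 1
G(12) = mex{1,0,3} = 2
G(13) = mex{2,1,0} = 3
G(14) = mex{3,2,1} = 0
G(15) = mex{0,3,2} = 1
G(n+7) = G(n) holds for n = 0,…,5 (a full window of length max(S) = 6), so the sequence is purely periodic with period 7.

7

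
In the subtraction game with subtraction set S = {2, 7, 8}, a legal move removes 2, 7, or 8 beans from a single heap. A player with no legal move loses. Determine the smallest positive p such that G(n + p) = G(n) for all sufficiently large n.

5

G(0) = 0
G(1) = mex{} = 0
G(2) = mex{0} = 1
G(3) = mex{0} = 1
G(4) = mex{1} = 0
G(5) = mex{1} = 0
G(6) = mex{0} = 1
G(7) = mex{0,0} = 1
G(8) = mex{1,0,0} = 2
G(9) = mex{1,1,0} = 2
G(10) = mex{2,1,1} = 0
G(11) = mex{2,0,1} = 3
G(12) = mex{0,0,0} = 1
G(13) = mex{3,1,0} = 2
G(14) = mex{1,1,1} = 0
G(15) = mex{2,2,1} = 0
G(16) = mex{0,2,2} = 1
G(17) = mex{0,0,2} = 1
G(18) = mex{1,3,0} = 2
G(19) = mex{1,1,3} = 0
G(20) = mex{2,2,1} = 0
G(21) = mex{0,0,2} = 1
G(22) = mex{0,0,0} = 1
G(23) = mex{1,1,0} = 2
G(24) = mex{1,1,1} = 0
G(25) = mex{2,2,1} = 0
G(26) = mex{0,0,2} = 1
From n = 12 onward G(n+5) = G(n); since this holds over max(S) = 8 consecutive positions the period is 5 (pre-period 12).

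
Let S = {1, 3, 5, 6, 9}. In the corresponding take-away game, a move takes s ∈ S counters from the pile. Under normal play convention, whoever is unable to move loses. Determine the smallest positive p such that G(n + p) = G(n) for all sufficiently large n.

12

G(0) = 0
G(1) = mex{0} = 1
G(2) = mex{1} = 0
G(3) = mex{0,0} = 1
G(4) = mex{1,1} = 0
G(5) = mex{0,0,0} = 1
G(6) = mex{1,1,1,0} = 2
G(7) = mex{2,0,0,1} = 3
G(8) = mex{3,1,1,0} = 2
G(9) = mex{2,2,0,1,0} = 3
G(10) = mex{3,3,1,0,1} = 2
G(11) = mex{2,2,2,1,0} = 3
G(12) = mex{3,3,3,2,1} = 0
G(13) = mex{0,2,2,3,0} = 1
G(14) = mex{1,3,3,2,1} = 0
G(15) = mex{0,0,2,3,2} = 1
G(16) = mex{1,1,3,2,3} = 0
G(17) = mex{0,0,0,3,2} = 1
G(18) = mex{1,1,1,0,3} = 2
G(19) = mex{2,0,0,1,2} = 3
G(20) = mex{3,1,1,0,3} = 2
G(21) = mex{2,2,0,1,0} = 3
G(22) = mex{3,3,1,0,1} = 2
G(23) = mex{2,2,2,1,0} = 3
G(24) = mex{3,3,3,2,1} = 0
G(25) = mex{0,2,2,3,0} = 1
G(n+12) = G(n) holds for n = 0,…,8 (a full window of length max(S) = 9), so the sequence is purely periodic with period 12.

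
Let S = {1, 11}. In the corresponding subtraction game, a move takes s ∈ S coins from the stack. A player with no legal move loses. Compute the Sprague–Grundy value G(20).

0

G(0) = 0
G(1) = mex{0} = 1
G(2) = mex{1} = 0
G(3) = mex{0} = 1
G(4) = mex{1} = 0
G(5) = mex{0} = 1
G(6) = mex{1} = 0
G(7) = mex{0} = 1
G(8) = mex{1} = 0
G(9) = mex{0} = 1
G(10) = mex{1} = 0
G(11) = mex{0,0} = 1
G(12) = mex{1,1} = 0
G(13) = mex{0,0} = 1
G(14) = mex{1,1} = 0
G(15) = mex{0,0} = 1
G(16) = mex{1,1} = 0
G(17) = mex{0,0} = 1
G(18) = mex{1,1} = 0
G(19) = mex{0,0} = 1
G(20) = mex{1,1} = 0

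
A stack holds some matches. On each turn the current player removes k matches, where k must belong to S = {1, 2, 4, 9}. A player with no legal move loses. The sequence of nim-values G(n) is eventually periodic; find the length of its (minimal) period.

n :  0  1  2  3  4  5  6  7  8  9 10 11 12 13 14 15 16 17 18 19 20 21 22 23
G :  0  1  2  0  1  2  0  1  2  3  4  0  1  2  0  1  2  0  1  2  3  4  0  1
G(n+11) = G(n) holds for n = 0,…,8 (a full window of length max(S) = 9), so the sequence is purely periodic with period 11.

11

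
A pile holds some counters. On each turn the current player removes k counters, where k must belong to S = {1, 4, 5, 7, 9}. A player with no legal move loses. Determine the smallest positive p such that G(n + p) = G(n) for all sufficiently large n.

8

G(0) = 0
G(1) = mex{0} = 1
G(2) = mex{1} = 0
G(3) = mex{0} = 1
G(4) = mex{1,0} = 2
G(5) = mex{2,1,0} = 3
G(6) = mex{3,0,1} = 2
G(7) = mex{2,1,0,0} = 3
G(8) = mex{3,2,1,1} = 0
G(9) = mex{0,3,2,0,0} = 1
G(10) = mex{1,2,3,1,1} = 0
G(11) = mex{0,3,2,2,0} = 1
G(12) = mex{1,0,3,3,1} = 2
G(13) = mex{2,1,0,2,2} = 3
G(14) = mex{3,0,1,3,3} = 2
G(15) = mex{2,1,0,0,2} = 3
G(16) = mex{3,2,1,1,3} = 0
G(17) = mex{0,3,2,0,0} = 1
G(18) = mex{1,2,3,1,1} = 0
G(n+8) = G(n) holds for n = 0,…,8 (a full window of length max(S) = 9), so the sequence is purely periodic with period 8.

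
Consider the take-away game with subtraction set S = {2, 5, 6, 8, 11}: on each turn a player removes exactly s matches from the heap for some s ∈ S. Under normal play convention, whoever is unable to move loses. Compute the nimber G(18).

4

G(0) = 0
G(1) = mex{} = 0
G(2) = mex{0} = 1
G(3) = mex{0} = 1
G(4) = mex{1} = 0
G(5) = mex{1,0} = 2
G(6) = mex{0,0,0} = 1
G(7) = mex{2,1,0} = 3
G(8) = mex{1,1,1,0} = 2
G(9) = mex{3,0,1,0} = 2
G(10) = mex{2,2,0,1} = 3
G(11) = mex{2,1,2,1,0} = 3
G(12) = mex{3,3,1,0,0} = 2
G(13) = mex{3,2,3,2,1} = 0
G(14) = mex{2,2,2,1,1} = 0
G(15) = mex{0,3,2,3,0} = 1
G(16) = mex{0,3,3,2,2} = 1
G(17) = mex{1,2,3,2,1} = 0
G(18) = mex{1,0,2,3,3} = 4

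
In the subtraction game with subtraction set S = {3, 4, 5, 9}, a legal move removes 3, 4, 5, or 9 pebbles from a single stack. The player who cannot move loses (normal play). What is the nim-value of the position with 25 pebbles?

1

G(0) = 0
G(1) = mex{} = 0
G(2) = mex{} = 0
G(3) = mex{0} = 1
G(4) = mex{0,0} = 1
G(5) = mex{0,0,0} = 1
G(6) = mex{1,0,0} = 2
G(7) = mex{1,1,0} = 2
G(8) = mex{1,1,1} = 0
G(9) = mex{2,1,1,0} = 3
G(10) = mex{2,2,1,0} = 3
G(11) = mex{0,2,2,0} = 1
G(12) = mex{3,0,2,1} = 4
G(13) = mex{3,3,0,1} = 2
G(14) = mex{1,3,3,1} = 0
G(15) = mex{4,1,3,2} = 0
G(16) = mex{2,4,1,2} = 0
G(17) = mex{0,2,4,0} = 1
G(18) = mex{0,0,2,3} = 1
G(19) = mex{0,0,0,3} = 1
G(20) = mex{1,0,0,1} = 2
G(21) = mex{1,1,0,4} = 2
G(22) = mex{1,1,1,2} = 0
G(23) = mex{2,1,1,0} = 3
G(24) = mex{2,2,1,0} = 3
G(25) = mex{0,2,2,0} = 1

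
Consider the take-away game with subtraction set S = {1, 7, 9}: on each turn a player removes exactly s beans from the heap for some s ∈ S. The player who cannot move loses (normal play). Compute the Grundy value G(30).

G(0) = 0
G(1) = mex{0} = 1
G(2) = mex{1} = 0
G(3) = mex{0} = 1
G(4) = mex{1} = 0
G(5) = mex{0} = 1
G(6) = mex{1} = 0
G(7) = mex{0,0} = 1
G(8) = mex{1,1} = 0
G(9) = mex{0,0,0} = 1
G(10) = mex{1,1,1} = 0
G(11) = mex{0,0,0} = 1
G(12) = mex{1,1,1} = 0
G(13) = mex{0,0,0} = 1
G(14) = mex{1,1,1} = 0
G(15) = mex{0,0,0} = 1
G(16) = mex{1,1,1} = 0
G(17) = mex{0,0,0} = 1
G(18) = mex{1,1,1} = 0
G(19) = mex{0,0,0} = 1
G(20) = mex{1,1,1} = 0
G(21) = mex{0,0,0} = 1
G(22) = mex{1,1,1} = 0
G(23) = mex{0,0,0} = 1
G(24) = mex{1,1,1} = 0
G(25) = mex{0,0,0} = 1
G(26) = mex{1,1,1} = 0
G(27) = mex{0,0,0} = 1
G(28) = mex{1,1,1} = 0
G(29) = mex{0,0,0} = 1
G(30) = mex{1,1,1} = 0

0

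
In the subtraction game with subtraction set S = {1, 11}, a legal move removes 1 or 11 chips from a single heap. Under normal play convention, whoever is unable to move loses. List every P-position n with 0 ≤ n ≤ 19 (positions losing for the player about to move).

n :  0  1  2  3  4  5  6  7  8  9 10 11 12 13 14 15 16 17 18 19
G :  0  1  0  1  0  1  0  1  0  1  0  1  0  1  0  1  0  1  0  1
P-positions are exactly the n with G(n) = 0.

0, 2, 4, 6, 8, 10, 12, 14, 16, 18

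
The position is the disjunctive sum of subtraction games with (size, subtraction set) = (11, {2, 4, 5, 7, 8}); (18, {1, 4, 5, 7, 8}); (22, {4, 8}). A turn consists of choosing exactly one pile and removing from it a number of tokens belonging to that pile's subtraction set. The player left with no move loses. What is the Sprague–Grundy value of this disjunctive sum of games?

Pile A, S = {2, 4, 5, 7, 8}:
n :  0  1  2  3  4  5  6  7  8  9 10 11
G :  0  0  1  1  2  2  3  3  4  4  0  0
G_A(11) = 0.
Pile B, S = {1, 4, 5, 7, 8}:
n :  0  1  2  3  4  5  6  7  8  9 10 11 12 13 14 15 16 17 18
G :  0  1  0  1  2  3  2  3  4  5  4  0  1  0  1  2  3  2  3
G_B(18) = 3.
Pile C, S = {4, 8}:
G(0) = 0
G(1) = mex{} = 0
G(2) = mex{} = 0
G(3) = mex{} = 0
G(4) = mex{0} = 1
G(5) = mex{0} = 1
G(6) = mex{0} = 1
G(7) = mex{0} = 1
G(8) = mex{1,0} = 2
G(9) = mex{1,0} = 2
G(10) = mex{1,0} = 2
G(11) = mex{1,0} = 2
G(12) = mex{2,1} = 0
G(13) = mex{2,1} = 0
G(14) = mex{2,1} = 0
G(15) = mex{2,1} = 0
G(16) = mex{0,2} = 1
G(17) = mex{0,2} = 1
G(18) = mex{0,2} = 1
G(19) = mex{0,2} = 1
G(20) = mex{1,0} = 2
G(21) = mex{1,0} = 2
G(22) = mex{1,0} = 2
G_C(22) = 2.
Combined Grundy value = 0 ⊕ 3 ⊕ 2 = 1.

1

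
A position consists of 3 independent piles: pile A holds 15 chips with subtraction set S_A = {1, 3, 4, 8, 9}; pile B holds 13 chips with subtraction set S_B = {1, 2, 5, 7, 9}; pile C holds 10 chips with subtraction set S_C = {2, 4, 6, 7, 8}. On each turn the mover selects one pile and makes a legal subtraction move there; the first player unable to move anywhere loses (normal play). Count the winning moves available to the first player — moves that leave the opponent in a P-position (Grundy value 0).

1

Pile A, S = {1, 3, 4, 8, 9}:
G(0) = 0
G(1) = mex{0} = 1
G(2) = mex{1} = 0
G(3) = mex{0,0} = 1
G(4) = mex{1,1,0} = 2
G(5) = mex{2,0,1} = 3
G(6) = mex{3,1,0} = 2
G(7) = mex{2,2,1} = 0
G(8) = mex{0,3,2,0} = 1
G(9) = mex{1,2,3,1,0} = 4
G(10) = mex{4,0,2,0,1} = 3
G(11) = mex{3,1,0,1,0} = 2
G(12) = mex{2,4,1,2,1} = 0
G(13) = mex{0,3,4,3,2} = 1
G(14) = mex{1,2,3,2,3} = 0
G(15) = mex{0,0,2,0,2} = 1
G_A(15) = 1.
Pile B, S = {1, 2, 5, 7, 9}:
n :  0  1  2  3  4  5  6  7  8  9 10 11 12 13
G :  0  1  2  0  1  2  0  1  2  3  4  5  3  4
G_B(13) = 4.
Pile C, S = {2, 4, 6, 7, 8}:
n :  0  1  2  3  4  5  6  7  8  9 10
G :  0  0  1  1  2  2  3  3  4  4  0
G_C(10) = 0.
Combined Grundy value = 1 ⊕ 4 ⊕ 0 = 5.
A winning move leaves total XOR = 0, i.e. changes one component's Grundy value g to g ⊕ X where X is the current total.
Pile A: need g' = 1⊕5 = 4. Options: 15−1→G=0, 15−3→G=0, 15−4→G=2, 15−8→G=0, 15−9→G=2. Hits: 0.
Pile B: need g' = 4⊕5 = 1. Options: 13−1→G=3, 13−2→G=5, 13−5→G=2, 13−7→G=0, 13−9→G=1. Hits: 1.
Pile C: need g' = 0⊕5 = 5. Options: 10−2→G=4, 10−4→G=3, 10−6→G=2, 10−7→G=1, 10−8→G=1. Hits: 0.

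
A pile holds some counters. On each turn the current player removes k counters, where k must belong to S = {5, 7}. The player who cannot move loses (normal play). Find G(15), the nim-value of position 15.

n :  0  1  2  3  4  5  6  7  8  9 10 11 12 13 14 15
G :  0  0  0  0  0  1  1  1  1  1  2  2  0  0  0  0

0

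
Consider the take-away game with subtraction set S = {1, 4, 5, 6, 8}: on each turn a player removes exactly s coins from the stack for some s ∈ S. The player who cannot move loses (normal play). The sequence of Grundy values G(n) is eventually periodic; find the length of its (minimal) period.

9

n :  0  1  2  3  4  5  6  7  8  9 10 11 12 13 14 15 16 17 18 19
G :  0  1  0  1  2  3  2  3  4  0  1  0  1  2  3  2  3  4  0  1
G(n+9) = G(n) holds for n = 0,…,7 (a full window of length max(S) = 8), so the sequence is purely periodic with period 9.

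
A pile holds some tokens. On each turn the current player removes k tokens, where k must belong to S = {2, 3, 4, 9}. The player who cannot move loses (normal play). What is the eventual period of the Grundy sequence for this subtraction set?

G(0) = 0
G(1) = mex{} = 0
G(2) = mex{0} = 1
G(3) = mex{0,0} = 1
G(4) = mex{1,0,0} = 2
G(5) = mex{1,1,0} = 2
G(6) = mex{2,1,1} = 0
G(7) = mex{2,2,1} = 0
G(8) = mex{0,2,2} = 1
G(9) = mex{0,0,2,0} = 1
G(10) = mex{1,0,0,0} = 2
G(11) = mex{1,1,0,1} = 2
G(12) = mex{2,1,1,1} = 0
G(13) = mex{2,2,1,2} = 0
G(14) = mex{0,2,2,2} = 1
G(15) = mex{0,0,2,0} = 1
G(16) = mex{1,0,0,0} = 2
G(n+6) = G(n) holds for n = 0,…,8 (a full window of length max(S) = 9), so the sequence is purely periodic with period 6.

6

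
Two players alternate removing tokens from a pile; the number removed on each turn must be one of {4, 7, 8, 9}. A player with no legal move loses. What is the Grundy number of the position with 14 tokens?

n :  0  1  2  3  4  5  6  7  8  9 10 11 12 13 14
G :  0  0  0  0  1  1  1  1  2  2  2  2  3  0  0

0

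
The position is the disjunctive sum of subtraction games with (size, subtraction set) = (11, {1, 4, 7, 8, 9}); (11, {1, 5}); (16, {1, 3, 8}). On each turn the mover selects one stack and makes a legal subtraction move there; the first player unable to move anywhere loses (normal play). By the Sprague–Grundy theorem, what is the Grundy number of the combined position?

Stack A, S = {1, 4, 7, 8, 9}:
G(0) = 0
G(1) = mex{0} = 1
G(2) = mex{1} = 0
G(3) = mex{0} = 1
G(4) = mex{1,0} = 2
G(5) = mex{2,1} = 0
G(6) = mex{0,0} = 1
G(7) = mex{1,1,0} = 2
G(8) = mex{2,2,1,0} = 3
G(9) = mex{3,0,0,1,0} = 2
G(10) = mex{2,1,1,0,1} = 3
G(11) = mex{3,2,2,1,0} = 4
G_A(11) = 4.
Stack B, S = {1, 5}:
n :  0  1  2  3  4  5  6  7  8  9 10 11
G :  0  1  0  1  0  1  0  1  0  1  0  1
G_B(11) = 1.
Stack C, S = {1, 3, 8}:
n :  0  1  2  3  4  5  6  7  8  9 10 11 12 13 14 15 16
G :  0  1  0  1  0  1  0  1  2  3  2  0  1  0  1  0  1
G_C(16) = 1.
Combined Grundy value = 4 ⊕ 1 ⊕ 1 = 4.

4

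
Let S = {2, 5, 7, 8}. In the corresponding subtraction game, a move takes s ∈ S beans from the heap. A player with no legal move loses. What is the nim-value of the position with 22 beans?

G(0) = 0
G(1) = mex{} = 0
G(2) = mex{0} = 1
G(3) = mex{0} = 1
G(4) = mex{1} = 0
G(5) = mex{1,0} = 2
G(6) = mex{0,0} = 1
G(7) = mex{2,1,0} = 3
G(8) = mex{1,1,0,0} = 2
G(9) = mex{3,0,1,0} = 2
G(10) = mex{2,2,1,1} = 0
G(11) = mex{2,1,0,1} = 3
G(12) = mex{0,3,2,0} = 1
G(13) = mex{3,2,1,2} = 0
G(14) = mex{1,2,3,1} = 0
G(15) = mex{0,0,2,3} = 1
G(16) = mex{0,3,2,2} = 1
G(17) = mex{1,1,0,2} = 3
G(18) = mex{1,0,3,0} = 2
G(19) = mex{3,0,1,3} = 2
G(20) = mex{2,1,0,1} = 3
G(21) = mex{2,1,0,0} = 3
G(22) = mex{3,3,1,0} = 2

2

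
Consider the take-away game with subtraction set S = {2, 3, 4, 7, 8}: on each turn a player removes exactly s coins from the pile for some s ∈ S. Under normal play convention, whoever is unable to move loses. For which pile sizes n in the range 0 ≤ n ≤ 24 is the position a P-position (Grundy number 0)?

n :  0  1  2  3  4  5  6  7  8  9 10 11 12 13 14 15 16 17 18 19 20 21 22 23 24
G :  0  0  1  1  2  2  0  3  1  4  2  0  0  1  1  2  2  0  3  1  4  2  0  0  1
P-positions are exactly the n with G(n) = 0.

0, 1, 6, 11, 12, 17, 22, 23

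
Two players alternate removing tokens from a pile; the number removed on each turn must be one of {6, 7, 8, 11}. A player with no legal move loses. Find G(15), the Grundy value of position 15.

2

n :  0  1  2  3  4  5  6  7  8  9 10 11 12 13 14 15
G :  0  0  0  0  0  0  1  1  1  1  1  1  2  2  2  2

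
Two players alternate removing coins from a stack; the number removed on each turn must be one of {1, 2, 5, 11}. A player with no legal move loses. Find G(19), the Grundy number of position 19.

1

G(0) = 0
G(1) = mex{0} = 1
G(2) = mex{1,0} = 2
G(3) = mex{2,1} = 0
G(4) = mex{0,2} = 1
G(5) = mex{1,0,0} = 2
G(6) = mex{2,1,1} = 0
G(7) = mex{0,2,2} = 1
G(8) = mex{1,0,0} = 2
G(9) = mex{2,1,1} = 0
G(10) = mex{0,2,2} = 1
G(11) = mex{1,0,0,0} = 2
G(12) = mex{2,1,1,1} = 0
G(13) = mex{0,2,2,2} = 1
G(14) = mex{1,0,0,0} = 2
G(15) = mex{2,1,1,1} = 0
G(16) = mex{0,2,2,2} = 1
G(17) = mex{1,0,0,0} = 2
G(18) = mex{2,1,1,1} = 0
G(19) = mex{0,2,2,2} = 1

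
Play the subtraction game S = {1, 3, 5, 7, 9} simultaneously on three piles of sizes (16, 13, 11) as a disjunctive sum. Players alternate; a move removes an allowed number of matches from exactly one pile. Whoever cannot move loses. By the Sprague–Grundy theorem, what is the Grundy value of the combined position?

All piles use S = {1, 3, 5, 7, 9}:
n :  0  1  2  3  4  5  6  7  8  9 10 11 12 13 14 15 16
G :  0  1  0  1  0  1  0  1  0  1  0  1  0  1  0  1  0
Pile A: G(16) = 0.
Pile B: G(13) = 1.
Pile C: G(11) = 1.
Combined Grundy value = 0 ⊕ 1 ⊕ 1 = 0.

0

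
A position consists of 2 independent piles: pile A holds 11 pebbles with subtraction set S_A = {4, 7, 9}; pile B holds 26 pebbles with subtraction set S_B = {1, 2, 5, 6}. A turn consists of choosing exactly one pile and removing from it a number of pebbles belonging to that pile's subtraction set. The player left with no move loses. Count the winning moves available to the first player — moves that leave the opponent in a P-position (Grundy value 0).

0

Pile A, S = {4, 7, 9}:
n :  0  1  2  3  4  5  6  7  8  9 10 11
G :  0  0  0  0  1  1  1  1  2  2  2  2
G_A(11) = 2.
Pile B, S = {1, 2, 5, 6}:
G(0) = 0
G(1) = mex{0} = 1
G(2) = mex{1,0} = 2
G(3) = mex{2,1} = 0
G(4) = mex{0,2} = 1
G(5) = mex{1,0,0} = 2
G(6) = mex{2,1,1,0} = 3
G(7) = mex{3,2,2,1} = 0
G(8) = mex{0,3,0,2} = 1
G(9) = mex{1,0,1,0} = 2
G(10) = mex{2,1,2,1} = 0
G(11) = mex{0,2,3,2} = 1
G(12) = mex{1,0,0,3} = 2
G(13) = mex{2,1,1,0} = 3
G(14) = mex{3,2,2,1} = 0
G(15) = mex{0,3,0,2} = 1
G(16) = mex{1,0,1,0} = 2
G(17) = mex{2,1,2,1} = 0
G(18) = mex{0,2,3,2} = 1
G(19) = mex{1,0,0,3} = 2
G(20) = mex{2,1,1,0} = 3
G(21) = mex{3,2,2,1} = 0
G(22) = mex{0,3,0,2} = 1
G(23) = mex{1,0,1,0} = 2
G(24) = mex{2,1,2,1} = 0
G(25) = mex{0,2,3,2} = 1
G(26) = mex{1,0,0,3} = 2
G_B(26) = 2.
Combined Grundy value = 2 ⊕ 2 = 0.
A winning move leaves total XOR = 0, i.e. changes one component's Grundy value g to g ⊕ X where X is the current total.
Pile A: target g' = 2⊕0 = 2, but every legal move changes the Grundy value (mex property), so 0 moves.
Pile B: target g' = 2⊕0 = 2, but every legal move changes the Grundy value (mex property), so 0 moves.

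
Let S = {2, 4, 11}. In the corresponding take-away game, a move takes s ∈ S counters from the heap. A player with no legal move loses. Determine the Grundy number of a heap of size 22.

1

n :  0  1  2  3  4  5  6  7  8  9 10 11 12 13 14 15 16 17 18 19 20 21 22
G :  0  0  1  1  2  2  0  0  1  1  2  2  3  0  0  1  1  2  2  0  0  1  1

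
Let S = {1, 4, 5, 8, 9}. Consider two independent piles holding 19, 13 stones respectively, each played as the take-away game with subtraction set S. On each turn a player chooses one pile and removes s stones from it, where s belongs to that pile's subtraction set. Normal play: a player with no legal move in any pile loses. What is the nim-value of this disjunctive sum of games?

2

All piles use S = {1, 4, 5, 8, 9}:
G(0) = 0
G(1) = mex{0} = 1
G(2) = mex{1} = 0
G(3) = mex{0} = 1
G(4) = mex{1,0} = 2
G(5) = mex{2,1,0} = 3
G(6) = mex{3,0,1} = 2
G(7) = mex{2,1,0} = 3
G(8) = mex{3,2,1,0} = 4
G(9) = mex{4,3,2,1,0} = 5
G(10) = mex{5,2,3,0,1} = 4
G(11) = mex{4,3,2,1,0} = 5
G(12) = mex{5,4,3,2,1} = 0
G(13) = mex{0,5,4,3,2} = 1
G(14) = mex{1,4,5,2,3} = 0
G(15) = mex{0,5,4,3,2} = 1
G(16) = mex{1,0,5,4,3} = 2
G(17) = mex{2,1,0,5,4} = 3
G(18) = mex{3,0,1,4,5} = 2
G(19) = mex{2,1,0,5,4} = 3
Pile A: G(19) = 3.
Pile B: G(13) = 1.
Combined Grundy value = 3 ⊕ 1 = 2.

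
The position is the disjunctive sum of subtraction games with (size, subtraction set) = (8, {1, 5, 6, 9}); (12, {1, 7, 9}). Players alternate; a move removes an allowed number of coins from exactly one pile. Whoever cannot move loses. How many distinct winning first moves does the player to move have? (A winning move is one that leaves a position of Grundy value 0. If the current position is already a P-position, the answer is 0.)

1

Pile A, S = {1, 5, 6, 9}:
n : 0 1 2 3 4 5 6 7 8
G : 0 1 0 1 0 1 2 3 2
G_A(8) = 2.
Pile B, S = {1, 7, 9}:
G(0) = 0
G(1) = mex{0} = 1
G(2) = mex{1} = 0
G(3) = mex{0} = 1
G(4) = mex{1} = 0
G(5) = mex{0} = 1
G(6) = mex{1} = 0
G(7) = mex{0,0} = 1
G(8) = mex{1,1} = 0
G(9) = mex{0,0,0} = 1
G(10) = mex{1,1,1} = 0
G(11) = mex{0,0,0} = 1
G(12) = mex{1,1,1} = 0
G_B(12) = 0.
Combined Grundy value = 2 ⊕ 0 = 2.
A winning move leaves total XOR = 0, i.e. changes one component's Grundy value g to g ⊕ X where X is the current total.
Pile A: need g' = 2⊕2 = 0. Options: 8−1→G=3, 8−5→G=1, 8−6→G=0. Hits: 1.
Pile B: need g' = 0⊕2 = 2. Options: 12−1→G=1, 12−7→G=1, 12−9→G=1. Hits: 0.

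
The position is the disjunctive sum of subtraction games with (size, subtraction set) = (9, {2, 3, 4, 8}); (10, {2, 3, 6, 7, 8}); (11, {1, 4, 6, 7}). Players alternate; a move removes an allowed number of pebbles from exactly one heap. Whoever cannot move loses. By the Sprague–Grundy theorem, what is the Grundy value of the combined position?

0

Heap A, S = {2, 3, 4, 8}:
G(0) = 0
G(1) = mex{} = 0
G(2) = mex{0} = 1
G(3) = mex{0,0} = 1
G(4) = mex{1,0,0} = 2
G(5) = mex{1,1,0} = 2
G(6) = mex{2,1,1} = 0
G(7) = mex{2,2,1} = 0
G(8) = mex{0,2,2,0} = 1
G(9) = mex{0,0,2,0} = 1
G_A(9) = 1.
Heap B, S = {2, 3, 6, 7, 8}:
n :  0  1  2  3  4  5  6  7  8  9 10
G :  0  0  1  1  2  0  3  1  2  2  0
G_B(10) = 0.
Heap C, S = {1, 4, 6, 7}:
n :  0  1  2  3  4  5  6  7  8  9 10 11
G :  0  1  0  1  2  0  1  2  3  2  0  1
G_C(11) = 1.
Combined Grundy value = 1 ⊕ 0 ⊕ 1 = 0.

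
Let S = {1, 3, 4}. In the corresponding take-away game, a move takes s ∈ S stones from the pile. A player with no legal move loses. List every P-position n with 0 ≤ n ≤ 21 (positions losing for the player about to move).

n :  0  1  2  3  4  5  6  7  8  9 10 11 12 13 14 15 16 17 18 19 20 21
G :  0  1  0  1  2  3  2  0  1  0  1  2  3  2  0  1  0  1  2  3  2  0
P-positions are exactly the n with G(n) = 0.

0, 2, 7, 9, 14, 16, 21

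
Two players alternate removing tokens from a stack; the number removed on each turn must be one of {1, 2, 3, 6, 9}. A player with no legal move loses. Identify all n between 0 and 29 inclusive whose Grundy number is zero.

G(0) = 0
G(1) = mex{0} = 1
G(2) = mex{1,0} = 2
G(3) = mex{2,1,0} = 3
G(4) = mex{3,2,1} = 0
G(5) = mex{0,3,2} = 1
G(6) = mex{1,0,3,0} = 2
G(7) = mex{2,1,0,1} = 3
G(8) = mex{3,2,1,2} = 0
G(9) = mex{0,3,2,3,0} = 1
G(10) = mex{1,0,3,0,1} = 2
G(11) = mex{2,1,0,1,2} = 3
G(12) = mex{3,2,1,2,3} = 0
G(13) = mex{0,3,2,3,0} = 1
G(14) = mex{1,0,3,0,1} = 2
G(15) = mex{2,1,0,1,2} = 3
G(16) = mex{3,2,1,2,3} = 0
G(17) = mex{0,3,2,3,0} = 1
G(18) = mex{1,0,3,0,1} = 2
G(19) = mex{2,1,0,1,2} = 3
G(20) = mex{3,2,1,2,3} = 0
G(21) = mex{0,3,2,3,0} = 1
G(22) = mex{1,0,3,0,1} = 2
G(23) = mex{2,1,0,1,2} = 3
G(24) = mex{3,2,1,2,3} = 0
G(25) = mex{0,3,2,3,0} = 1
G(26) = mex{1,0,3,0,1} = 2
G(27) = mex{2,1,0,1,2} = 3
G(28) = mex{3,2,1,2,3} = 0
G(29) = mex{0,3,2,3,0} = 1
P-positions are exactly the n with G(n) = 0.

0, 4, 8, 12, 16, 20, 24, 28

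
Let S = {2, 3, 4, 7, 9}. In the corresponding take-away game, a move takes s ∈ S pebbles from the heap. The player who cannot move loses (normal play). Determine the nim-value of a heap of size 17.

0

G(0) = 0
G(1) = mex{} = 0
G(2) = mex{0} = 1
G(3) = mex{0,0} = 1
G(4) = mex{1,0,0} = 2
G(5) = mex{1,1,0} = 2
G(6) = mex{2,1,1} = 0
G(7) = mex{2,2,1,0} = 3
G(8) = mex{0,2,2,0} = 1
G(9) = mex{3,0,2,1,0} = 4
G(10) = mex{1,3,0,1,0} = 2
G(11) = mex{4,1,3,2,1} = 0
G(12) = mex{2,4,1,2,1} = 0
G(13) = mex{0,2,4,0,2} = 1
G(14) = mex{0,0,2,3,2} = 1
G(15) = mex{1,0,0,1,0} = 2
G(16) = mex{1,1,0,4,3} = 2
G(17) = mex{2,1,1,2,1} = 0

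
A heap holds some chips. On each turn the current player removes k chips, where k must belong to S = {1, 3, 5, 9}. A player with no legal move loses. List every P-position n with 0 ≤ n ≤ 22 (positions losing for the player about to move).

n :  0  1  2  3  4  5  6  7  8  9 10 11 12 13 14 15 16 17 18 19 20 21 22
G :  0  1  0  1  0  1  0  1  0  1  0  1  0  1  0  1  0  1  0  1  0  1  0
P-positions are exactly the n with G(n) = 0.

0, 2, 4, 6, 8, 10, 12, 14, 16, 18, 20, 22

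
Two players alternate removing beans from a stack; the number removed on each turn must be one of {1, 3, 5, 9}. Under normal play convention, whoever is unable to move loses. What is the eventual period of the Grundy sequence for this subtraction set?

2

G(0) = 0
G(1) = mex{0} = 1
G(2) = mex{1} = 0
G(3) = mex{0,0} = 1
G(4) = mex{1,1} = 0
G(5) = mex{0,0,0} = 1
G(6) = mex{1,1,1} = 0
G(7) = mex{0,0,0} = 1
G(8) = mex{1,1,1} = 0
G(9) = mex{0,0,0,0} = 1
G(10) = mex{1,1,1,1} = 0
G(11) = mex{0,0,0,0} = 1
G(12) = mex{1,1,1,1} = 0
G(13) = mex{0,0,0,0} = 1
G(14) = mex{1,1,1,1} = 0
G(n+2) = G(n) holds for n = 0,…,8 (a full window of length max(S) = 9), so the sequence is purely periodic with period 2.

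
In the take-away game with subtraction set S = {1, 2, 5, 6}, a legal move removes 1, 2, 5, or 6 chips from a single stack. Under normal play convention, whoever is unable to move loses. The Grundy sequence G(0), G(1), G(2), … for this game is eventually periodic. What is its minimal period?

7

G(0) = 0
G(1) = mex{0} = 1
G(2) = mex{1,0} = 2
G(3) = mex{2,1} = 0
G(4) = mex{0,2} = 1
G(5) = mex{1,0,0} = 2
G(6) = mex{2,1,1,0} = 3
G(7) = mex{3,2,2,1} = 0
G(8) = mex{0,3,0,2} = 1
G(9) = mex{1,0,1,0} = 2
G(10) = mex{2,1,2,1} = 0
G(11) = mex{0,2,3,2} = 1
G(12) = mex{1,0,0,3} = 2
G(13) = mex{2,1,1,0} = 3
G(14) = mex{3,2,2,1} = 0
G(15) = mex{0,3,0,2} = 1
G(n+7) = G(n) holds for n = 0,…,5 (a full window of length max(S) = 6), so the sequence is purely periodic with period 7.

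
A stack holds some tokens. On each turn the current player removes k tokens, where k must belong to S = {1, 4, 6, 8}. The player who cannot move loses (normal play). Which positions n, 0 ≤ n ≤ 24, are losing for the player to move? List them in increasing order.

G(0) = 0
G(1) = mex{0} = 1
G(2) = mex{1} = 0
G(3) = mex{0} = 1
G(4) = mex{1,0} = 2
G(5) = mex{2,1} = 0
G(6) = mex{0,0,0} = 1
G(7) = mex{1,1,1} = 0
G(8) = mex{0,2,0,0} = 1
G(9) = mex{1,0,1,1} = 2
G(10) = mex{2,1,2,0} = 3
G(11) = mex{3,0,0,1} = 2
G(12) = mex{2,1,1,2} = 0
G(13) = mex{0,2,0,0} = 1
G(14) = mex{1,3,1,1} = 0
G(15) = mex{0,2,2,0} = 1
G(16) = mex{1,0,3,1} = 2
G(17) = mex{2,1,2,2} = 0
G(18) = mex{0,0,0,3} = 1
G(19) = mex{1,1,1,2} = 0
G(20) = mex{0,2,0,0} = 1
G(21) = mex{1,0,1,1} = 2
G(22) = mex{2,1,2,0} = 3
G(23) = mex{3,0,0,1} = 2
G(24) = mex{2,1,1,2} = 0
P-positions are exactly the n with G(n) = 0.

0, 2, 5, 7, 12, 14, 17, 19, 24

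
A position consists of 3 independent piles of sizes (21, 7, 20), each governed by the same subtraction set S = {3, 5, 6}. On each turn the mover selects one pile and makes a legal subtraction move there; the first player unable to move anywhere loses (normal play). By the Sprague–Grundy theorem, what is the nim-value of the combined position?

3

All piles use S = {3, 5, 6}:
G(0) = 0
G(1) = mex{} = 0
G(2) = mex{} = 0
G(3) = mex{0} = 1
G(4) = mex{0} = 1
G(5) = mex{0,0} = 1
G(6) = mex{1,0,0} = 2
G(7) = mex{1,0,0} = 2
G(8) = mex{1,1,0} = 2
G(9) = mex{2,1,1} = 0
G(10) = mex{2,1,1} = 0
G(11) = mex{2,2,1} = 0
G(12) = mex{0,2,2} = 1
G(13) = mex{0,2,2} = 1
G(14) = mex{0,0,2} = 1
G(15) = mex{1,0,0} = 2
G(16) = mex{1,0,0} = 2
G(17) = mex{1,1,0} = 2
G(18) = mex{2,1,1} = 0
G(19) = mex{2,1,1} = 0
G(20) = mex{2,2,1} = 0
G(21) = mex{0,2,2} = 1
Pile A: G(21) = 1.
Pile B: G(7) = 2.
Pile C: G(20) = 0.
Combined Grundy value = 1 ⊕ 2 ⊕ 0 = 3.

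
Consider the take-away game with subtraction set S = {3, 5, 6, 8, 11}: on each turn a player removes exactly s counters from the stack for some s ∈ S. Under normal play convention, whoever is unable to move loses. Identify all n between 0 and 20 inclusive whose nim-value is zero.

G(0) = 0
G(1) = mex{} = 0
G(2) = mex{} = 0
G(3) = mex{0} = 1
G(4) = mex{0} = 1
G(5) = mex{0,0} = 1
G(6) = mex{1,0,0} = 2
G(7) = mex{1,0,0} = 2
G(8) = mex{1,1,0,0} = 2
G(9) = mex{2,1,1,0} = 3
G(10) = mex{2,1,1,0} = 3
G(11) = mex{2,2,1,1,0} = 3
G(12) = mex{3,2,2,1,0} = 4
G(13) = mex{3,2,2,1,0} = 4
G(14) = mex{3,3,2,2,1} = 0
G(15) = mex{4,3,3,2,1} = 0
G(16) = mex{4,3,3,2,1} = 0
G(17) = mex{0,4,3,3,2} = 1
G(18) = mex{0,4,4,3,2} = 1
G(19) = mex{0,0,4,3,2} = 1
G(20) = mex{1,0,0,4,3} = 2
P-positions are exactly the n with G(n) = 0.

0, 1, 2, 14, 15, 16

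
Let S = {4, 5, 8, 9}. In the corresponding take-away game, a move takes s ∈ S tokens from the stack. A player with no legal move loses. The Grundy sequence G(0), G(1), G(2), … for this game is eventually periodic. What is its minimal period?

13

G(0) = 0
G(1) = mex{} = 0
G(2) = mex{} = 0
G(3) = mex{} = 0
G(4) = mex{0} = 1
G(5) = mex{0,0} = 1
G(6) = mex{0,0} = 1
G(7) = mex{0,0} = 1
G(8) = mex{1,0,0} = 2
G(9) = mex{1,1,0,0} = 2
G(10) = mex{1,1,0,0} = 2
G(11) = mex{1,1,0,0} = 2
G(12) = mex{2,1,1,0} = 3
G(13) = mex{2,2,1,1} = 0
G(14) = mex{2,2,1,1} = 0
G(15) = mex{2,2,1,1} = 0
G(16) = mex{3,2,2,1} = 0
G(17) = mex{0,3,2,2} = 1
G(18) = mex{0,0,2,2} = 1
G(19) = mex{0,0,2,2} = 1
G(20) = mex{0,0,3,2} = 1
G(21) = mex{1,0,0,3} = 2
G(22) = mex{1,1,0,0} = 2
G(23) = mex{1,1,0,0} = 2
G(24) = mex{1,1,0,0} = 2
G(25) = mex{2,1,1,0} = 3
G(26) = mex{2,2,1,1} = 0
G(27) = mex{2,2,1,1} = 0
G(n+13) = G(n) holds for n = 0,…,8 (a full window of length max(S) = 9), so the sequence is purely periodic with period 13.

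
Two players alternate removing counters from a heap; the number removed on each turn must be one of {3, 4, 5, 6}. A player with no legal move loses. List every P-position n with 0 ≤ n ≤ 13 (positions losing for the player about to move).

G(0) = 0
G(1) = mex{} = 0
G(2) = mex{} = 0
G(3) = mex{0} = 1
G(4) = mex{0,0} = 1
G(5) = mex{0,0,0} = 1
G(6) = mex{1,0,0,0} = 2
G(7) = mex{1,1,0,0} = 2
G(8) = mex{1,1,1,0} = 2
G(9) = mex{2,1,1,1} = 0
G(10) = mex{2,2,1,1} = 0
G(11) = mex{2,2,2,1} = 0
G(12) = mex{0,2,2,2} = 1
G(13) = mex{0,0,2,2} = 1
P-positions are exactly the n with G(n) = 0.

0, 1, 2, 9, 10, 11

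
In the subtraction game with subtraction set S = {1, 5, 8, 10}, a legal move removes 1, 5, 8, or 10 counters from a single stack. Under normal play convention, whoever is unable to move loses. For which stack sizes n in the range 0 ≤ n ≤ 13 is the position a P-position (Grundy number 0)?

0, 2, 4, 6, 13

G(0) = 0
G(1) = mex{0} = 1
G(2) = mex{1} = 0
G(3) = mex{0} = 1
G(4) = mex{1} = 0
G(5) = mex{0,0} = 1
G(6) = mex{1,1} = 0
G(7) = mex{0,0} = 1
G(8) = mex{1,1,0} = 2
G(9) = mex{2,0,1} = 3
G(10) = mex{3,1,0,0} = 2
G(11) = mex{2,0,1,1} = 3
G(12) = mex{3,1,0,0} = 2
G(13) = mex{2,2,1,1} = 0
P-positions are exactly the n with G(n) = 0.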